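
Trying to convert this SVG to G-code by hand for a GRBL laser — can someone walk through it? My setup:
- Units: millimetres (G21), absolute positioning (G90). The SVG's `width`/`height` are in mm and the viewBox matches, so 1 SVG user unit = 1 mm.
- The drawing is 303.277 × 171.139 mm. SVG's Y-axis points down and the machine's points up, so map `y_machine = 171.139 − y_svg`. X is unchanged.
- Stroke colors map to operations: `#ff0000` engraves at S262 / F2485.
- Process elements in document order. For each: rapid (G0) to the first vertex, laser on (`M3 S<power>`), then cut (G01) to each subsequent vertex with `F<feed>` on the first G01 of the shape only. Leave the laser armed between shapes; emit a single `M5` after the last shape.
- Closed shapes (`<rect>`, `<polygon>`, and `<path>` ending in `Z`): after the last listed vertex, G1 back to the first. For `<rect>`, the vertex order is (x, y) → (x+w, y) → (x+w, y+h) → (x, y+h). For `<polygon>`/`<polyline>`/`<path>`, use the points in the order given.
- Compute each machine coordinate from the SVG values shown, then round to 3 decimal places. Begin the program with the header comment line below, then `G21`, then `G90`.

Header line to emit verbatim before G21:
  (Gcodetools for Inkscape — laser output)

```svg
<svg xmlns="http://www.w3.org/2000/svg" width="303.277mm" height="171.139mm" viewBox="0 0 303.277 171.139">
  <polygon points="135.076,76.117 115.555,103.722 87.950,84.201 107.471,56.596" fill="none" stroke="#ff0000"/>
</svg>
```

viewBox `0 0 303.277 171.139` with mm width/height → 1 unit = 1 mm. Flip: y_m = 171.139 − y_svg.

**Shape 1** — `<polygon>` regular polygon, stroke `#ff0000` → engrave (S262, F2485). Machine vertices: (135.076,95.022) → (115.555,67.417) → (87.950,86.938) → (107.471,114.543) → (135.076,95.022). Closed: final G1 returns to the first vertex.

(Gcodetools for Inkscape — laser output)
G21
G90
G0 X135.076 Y95.022
M3 S262
G01 X115.555 Y67.417 F2485
G01 X87.950 Y86.938
G01 X107.471 Y114.543
G01 X135.076 Y95.022
M5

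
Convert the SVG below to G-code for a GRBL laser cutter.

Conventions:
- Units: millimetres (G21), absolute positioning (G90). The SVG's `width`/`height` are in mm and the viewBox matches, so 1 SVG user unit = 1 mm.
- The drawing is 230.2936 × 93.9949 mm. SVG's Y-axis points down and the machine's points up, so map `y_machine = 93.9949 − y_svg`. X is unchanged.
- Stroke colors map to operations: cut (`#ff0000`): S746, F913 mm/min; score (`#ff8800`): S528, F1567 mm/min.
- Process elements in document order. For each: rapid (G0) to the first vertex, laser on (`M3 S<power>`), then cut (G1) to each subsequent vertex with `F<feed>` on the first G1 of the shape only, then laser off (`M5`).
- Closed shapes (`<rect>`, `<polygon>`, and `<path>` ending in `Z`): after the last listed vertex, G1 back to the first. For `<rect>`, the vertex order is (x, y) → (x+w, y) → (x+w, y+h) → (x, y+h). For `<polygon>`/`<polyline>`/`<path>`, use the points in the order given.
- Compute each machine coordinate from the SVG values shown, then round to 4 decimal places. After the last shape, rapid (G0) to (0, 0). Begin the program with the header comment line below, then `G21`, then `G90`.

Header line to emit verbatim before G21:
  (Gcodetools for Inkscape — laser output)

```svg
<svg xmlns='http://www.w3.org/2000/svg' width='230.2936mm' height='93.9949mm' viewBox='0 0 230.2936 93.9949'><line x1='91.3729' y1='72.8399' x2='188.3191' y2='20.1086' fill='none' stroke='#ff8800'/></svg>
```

1 u = 1 mm; y_m = 93.9949 − y.

[1] `<line>` line segment, #ff8800→score S528 F1567: (91.3729,21.1550) → (188.3191,73.8863)

(Gcodetools for Inkscape — laser output)
G21
G90
G0 X91.3729 Y21.1550
M3 S528
G1 X188.3191 Y73.8863 F1567
M5
G0 X0.0000 Y0.0000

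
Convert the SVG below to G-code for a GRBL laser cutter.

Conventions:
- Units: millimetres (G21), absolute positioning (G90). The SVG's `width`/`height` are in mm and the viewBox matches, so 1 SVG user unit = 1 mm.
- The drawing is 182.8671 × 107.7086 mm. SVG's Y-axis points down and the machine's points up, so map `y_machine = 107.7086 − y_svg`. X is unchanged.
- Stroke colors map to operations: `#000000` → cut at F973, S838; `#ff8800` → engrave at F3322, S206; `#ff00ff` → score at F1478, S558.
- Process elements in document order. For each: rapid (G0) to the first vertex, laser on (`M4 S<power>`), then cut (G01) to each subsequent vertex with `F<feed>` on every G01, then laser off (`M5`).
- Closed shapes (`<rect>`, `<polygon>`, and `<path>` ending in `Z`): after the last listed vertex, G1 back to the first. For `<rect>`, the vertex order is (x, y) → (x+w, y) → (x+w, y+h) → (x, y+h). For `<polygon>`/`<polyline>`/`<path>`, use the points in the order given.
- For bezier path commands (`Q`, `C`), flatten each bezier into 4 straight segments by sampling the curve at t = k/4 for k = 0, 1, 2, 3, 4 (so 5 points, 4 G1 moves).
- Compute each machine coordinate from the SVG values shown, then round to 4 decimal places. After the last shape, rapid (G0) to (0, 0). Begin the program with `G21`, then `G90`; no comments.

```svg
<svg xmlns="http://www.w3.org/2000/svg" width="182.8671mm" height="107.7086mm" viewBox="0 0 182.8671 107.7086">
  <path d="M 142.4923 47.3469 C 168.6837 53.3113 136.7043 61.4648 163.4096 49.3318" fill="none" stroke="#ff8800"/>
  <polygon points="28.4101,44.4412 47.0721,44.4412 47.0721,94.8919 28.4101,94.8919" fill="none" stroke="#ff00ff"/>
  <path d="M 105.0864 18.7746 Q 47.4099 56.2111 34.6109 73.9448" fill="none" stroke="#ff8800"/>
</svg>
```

viewBox `0 0 182.8671 107.7086` with mm width/height → 1 unit = 1 mm. Flip: y_m = 107.7086 − y_svg.

**Shape 1** — `<path>` cubic bezier, stroke `#ff8800` → engrave (S206, F3322). Control points (SVG): P0=(142.4923,47.3469), P1=(168.6837,53.3113), P2=(136.7043,61.4648), P3=(163.4096,49.3318); sampled at t=k/4. Machine vertices: (142.4923,60.3617) → (153.0547,55.8291) → (152.7582,52.5827) → (152.5581,52.7296) → (163.4096,58.3768). Open path.

**Shape 2** — `<polygon>` rectangle, stroke `#ff00ff` → score (S558, F1478). Machine vertices: (28.4101,63.2674) → (47.0721,63.2674) → (47.0721,12.8167) → (28.4101,12.8167) → (28.4101,63.2674). Closed: final G1 returns to the first vertex.

**Shape 3** — `<path>` quadratic bezier, stroke `#ff8800` → engrave (S206, F3322). Control points (SVG): P0=(105.0864,18.7746), P1=(47.4099,56.2111), P2=(34.6109,73.9448); sampled at t=k/4. Machine vertices: (105.0864,88.9340) → (79.0530,71.4472) → (58.6293,56.4232) → (43.8152,43.8621) → (34.6109,33.7638). Open path.

G21
G90
G0 X142.4923 Y60.3617
M4 S206
G01 X153.0547 Y55.8291 F3322
G01 X152.7582 Y52.5827 F3322
G01 X152.5581 Y52.7296 F3322
G01 X163.4096 Y58.3768 F3322
M5
G0 X28.4101 Y63.2674
M4 S558
G01 X47.0721 Y63.2674 F1478
G01 X47.0721 Y12.8167 F1478
G01 X28.4101 Y12.8167 F1478
G01 X28.4101 Y63.2674 F1478
M5
G0 X105.0864 Y88.9340
M4 S206
G01 X79.0530 Y71.4472 F3322
G01 X58.6293 Y56.4232 F3322
G01 X43.8152 Y43.8621 F3322
G01 X34.6109 Y33.7638 F3322
M5
G0 X0.0000 Y0.0000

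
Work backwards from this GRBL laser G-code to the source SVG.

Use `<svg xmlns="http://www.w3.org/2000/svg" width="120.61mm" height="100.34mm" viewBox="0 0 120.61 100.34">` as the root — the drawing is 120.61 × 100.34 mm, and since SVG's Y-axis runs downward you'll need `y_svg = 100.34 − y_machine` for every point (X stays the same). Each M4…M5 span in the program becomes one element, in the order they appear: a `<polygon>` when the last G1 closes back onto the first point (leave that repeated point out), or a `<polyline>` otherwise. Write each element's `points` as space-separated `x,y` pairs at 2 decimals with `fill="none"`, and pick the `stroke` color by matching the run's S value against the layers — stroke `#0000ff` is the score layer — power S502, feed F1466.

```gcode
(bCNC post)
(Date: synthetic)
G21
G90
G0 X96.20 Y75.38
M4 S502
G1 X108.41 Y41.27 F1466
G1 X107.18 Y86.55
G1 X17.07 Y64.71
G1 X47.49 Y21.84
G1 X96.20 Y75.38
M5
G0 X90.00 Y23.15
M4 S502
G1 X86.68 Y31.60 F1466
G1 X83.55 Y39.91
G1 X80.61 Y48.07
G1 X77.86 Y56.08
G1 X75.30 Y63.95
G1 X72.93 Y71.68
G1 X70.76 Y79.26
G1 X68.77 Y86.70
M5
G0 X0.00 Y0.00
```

Each laser-on run becomes one SVG element. Flip Y back into SVG space with y_svg = 100.34 − y_machine. Every run uses S502, so all elements get stroke `#0000ff` (score).

Run 1: The run returns to its start, so emit a `<polygon>` with points (Y-flipped): 96.20,24.96 108.41,59.07 107.18,13.79 17.07,35.63 47.49,78.50.

Run 2: The run is open, so emit a `<polyline>` with points (Y-flipped): 90.00,77.19 86.68,68.74 83.55,60.43 80.61,52.27 77.86,44.26 75.30,36.39 72.93,28.66 70.76,21.08 68.77,13.64.

<svg xmlns="http://www.w3.org/2000/svg" width="120.61mm" height="100.34mm" viewBox="0 0 120.61 100.34">
  <polygon points="96.20,24.96 108.41,59.07 107.18,13.79 17.07,35.63 47.49,78.50" fill="none" stroke="#0000ff"/>
  <polyline points="90.00,77.19 86.68,68.74 83.55,60.43 80.61,52.27 77.86,44.26 75.30,36.39 72.93,28.66 70.76,21.08 68.77,13.64" fill="none" stroke="#0000ff"/>
</svg>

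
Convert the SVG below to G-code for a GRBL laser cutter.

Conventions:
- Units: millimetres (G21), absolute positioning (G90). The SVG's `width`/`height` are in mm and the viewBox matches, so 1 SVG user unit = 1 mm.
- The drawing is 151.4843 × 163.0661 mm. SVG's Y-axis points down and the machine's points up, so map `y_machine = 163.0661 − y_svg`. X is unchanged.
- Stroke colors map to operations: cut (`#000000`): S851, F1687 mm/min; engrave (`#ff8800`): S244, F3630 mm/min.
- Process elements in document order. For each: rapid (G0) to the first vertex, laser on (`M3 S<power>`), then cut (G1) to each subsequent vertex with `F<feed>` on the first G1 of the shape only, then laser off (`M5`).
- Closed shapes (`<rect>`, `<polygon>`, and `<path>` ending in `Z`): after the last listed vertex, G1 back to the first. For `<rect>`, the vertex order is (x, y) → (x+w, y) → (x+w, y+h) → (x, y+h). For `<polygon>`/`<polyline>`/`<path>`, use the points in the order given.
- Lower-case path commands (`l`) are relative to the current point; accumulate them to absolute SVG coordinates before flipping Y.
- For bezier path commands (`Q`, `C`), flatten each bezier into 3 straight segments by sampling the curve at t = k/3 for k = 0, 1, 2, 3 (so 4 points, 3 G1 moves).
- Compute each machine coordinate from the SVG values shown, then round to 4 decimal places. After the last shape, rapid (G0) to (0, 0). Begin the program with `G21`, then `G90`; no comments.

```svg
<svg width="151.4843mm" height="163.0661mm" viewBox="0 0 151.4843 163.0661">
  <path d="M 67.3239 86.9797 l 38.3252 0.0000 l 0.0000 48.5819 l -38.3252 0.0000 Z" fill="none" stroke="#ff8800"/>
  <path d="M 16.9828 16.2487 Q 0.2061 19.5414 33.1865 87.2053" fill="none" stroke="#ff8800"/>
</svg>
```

Since the viewBox matches the mm dimensions, user units are millimetres directly. The only transform is the Y-flip y_m = 163.0661 − y_svg.

Shape 1 is a rectangle drawn with `<path>`. Its stroke #ff8800 means engrave at S244, F3630. After flipping Y the toolpath is (67.3239,76.0864) → (105.6491,76.0864) → (105.6491,27.5045) → (67.3239,27.5045) → (67.3239,76.0864), returning to the start.

Shape 2 is a quadratic bezier drawn with `<path>`. Its stroke #ff8800 means engrave at S244, F3630. After flipping Y the toolpath is (16.9828,146.8174) → (11.3269,137.4699) → (16.7281,113.8177) → (33.1865,75.8608).

G21
G90
G0 X67.3239 Y76.0864
M3 S244
G1 X105.6491 Y76.0864 F3630
G1 X105.6491 Y27.5045
G1 X67.3239 Y27.5045
G1 X67.3239 Y76.0864
M5
G0 X16.9828 Y146.8174
M3 S244
G1 X11.3269 Y137.4699 F3630
G1 X16.7281 Y113.8177
G1 X33.1865 Y75.8608
M5
G0 X0.0000 Y0.0000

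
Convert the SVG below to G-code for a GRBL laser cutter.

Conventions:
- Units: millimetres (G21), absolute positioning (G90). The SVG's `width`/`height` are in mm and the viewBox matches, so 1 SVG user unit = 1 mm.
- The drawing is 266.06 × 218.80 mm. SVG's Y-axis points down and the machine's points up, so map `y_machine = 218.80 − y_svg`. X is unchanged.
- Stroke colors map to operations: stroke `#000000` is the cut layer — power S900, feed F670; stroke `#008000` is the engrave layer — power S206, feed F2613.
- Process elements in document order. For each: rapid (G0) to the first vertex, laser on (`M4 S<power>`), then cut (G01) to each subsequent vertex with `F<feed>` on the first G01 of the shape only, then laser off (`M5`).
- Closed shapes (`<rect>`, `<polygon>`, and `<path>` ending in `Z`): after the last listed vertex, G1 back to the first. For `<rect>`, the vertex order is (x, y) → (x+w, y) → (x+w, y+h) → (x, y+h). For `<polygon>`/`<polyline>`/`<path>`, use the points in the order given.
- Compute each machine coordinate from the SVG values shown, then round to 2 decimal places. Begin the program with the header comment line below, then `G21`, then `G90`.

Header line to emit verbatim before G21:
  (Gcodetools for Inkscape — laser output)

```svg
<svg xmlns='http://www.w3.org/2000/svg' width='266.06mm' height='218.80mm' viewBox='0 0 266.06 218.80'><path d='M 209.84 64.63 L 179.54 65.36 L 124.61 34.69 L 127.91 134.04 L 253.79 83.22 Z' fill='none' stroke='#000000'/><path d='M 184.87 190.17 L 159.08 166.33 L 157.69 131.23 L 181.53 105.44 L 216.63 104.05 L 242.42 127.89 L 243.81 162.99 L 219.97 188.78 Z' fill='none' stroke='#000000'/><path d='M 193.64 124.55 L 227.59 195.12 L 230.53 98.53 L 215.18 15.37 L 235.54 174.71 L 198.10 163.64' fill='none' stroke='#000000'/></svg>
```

Since the viewBox matches the mm dimensions, user units are millimetres directly. The only transform is the Y-flip y_m = 218.80 − y_svg.

Shape 1 is a closed polygon drawn with `<path>`. Its stroke #000000 means cut at S900, F670. After flipping Y the toolpath is (209.84,154.17) → (179.54,153.44) → (124.61,184.11) → (127.91,84.76) → (253.79,135.58) → (209.84,154.17), returning to the start.

Shape 2 is a regular polygon drawn with `<path>`. Its stroke #000000 means cut at S900, F670. After flipping Y the toolpath is (184.87,28.63) → (159.08,52.47) → (157.69,87.57) → (181.53,113.36) → (216.63,114.75) → (242.42,90.91) → (243.81,55.81) → (219.97,30.02) → (184.87,28.63), returning to the start.

Shape 3 is a open polyline drawn with `<path>`. Its stroke #000000 means cut at S900, F670. After flipping Y the toolpath is (193.64,94.25) → (227.59,23.68) → (230.53,120.27) → (215.18,203.43) → (235.54,44.09) → (198.10,55.16).

(Gcodetools for Inkscape — laser output)
G21
G90
G0 X209.84 Y154.17
M4 S900
G01 X179.54 Y153.44 F670
G01 X124.61 Y184.11
G01 X127.91 Y84.76
G01 X253.79 Y135.58
G01 X209.84 Y154.17
M5
G0 X184.87 Y28.63
M4 S900
G01 X159.08 Y52.47 F670
G01 X157.69 Y87.57
G01 X181.53 Y113.36
G01 X216.63 Y114.75
G01 X242.42 Y90.91
G01 X243.81 Y55.81
G01 X219.97 Y30.02
G01 X184.87 Y28.63
M5
G0 X193.64 Y94.25
M4 S900
G01 X227.59 Y23.68 F670
G01 X230.53 Y120.27
G01 X215.18 Y203.43
G01 X235.54 Y44.09
G01 X198.10 Y55.16
M5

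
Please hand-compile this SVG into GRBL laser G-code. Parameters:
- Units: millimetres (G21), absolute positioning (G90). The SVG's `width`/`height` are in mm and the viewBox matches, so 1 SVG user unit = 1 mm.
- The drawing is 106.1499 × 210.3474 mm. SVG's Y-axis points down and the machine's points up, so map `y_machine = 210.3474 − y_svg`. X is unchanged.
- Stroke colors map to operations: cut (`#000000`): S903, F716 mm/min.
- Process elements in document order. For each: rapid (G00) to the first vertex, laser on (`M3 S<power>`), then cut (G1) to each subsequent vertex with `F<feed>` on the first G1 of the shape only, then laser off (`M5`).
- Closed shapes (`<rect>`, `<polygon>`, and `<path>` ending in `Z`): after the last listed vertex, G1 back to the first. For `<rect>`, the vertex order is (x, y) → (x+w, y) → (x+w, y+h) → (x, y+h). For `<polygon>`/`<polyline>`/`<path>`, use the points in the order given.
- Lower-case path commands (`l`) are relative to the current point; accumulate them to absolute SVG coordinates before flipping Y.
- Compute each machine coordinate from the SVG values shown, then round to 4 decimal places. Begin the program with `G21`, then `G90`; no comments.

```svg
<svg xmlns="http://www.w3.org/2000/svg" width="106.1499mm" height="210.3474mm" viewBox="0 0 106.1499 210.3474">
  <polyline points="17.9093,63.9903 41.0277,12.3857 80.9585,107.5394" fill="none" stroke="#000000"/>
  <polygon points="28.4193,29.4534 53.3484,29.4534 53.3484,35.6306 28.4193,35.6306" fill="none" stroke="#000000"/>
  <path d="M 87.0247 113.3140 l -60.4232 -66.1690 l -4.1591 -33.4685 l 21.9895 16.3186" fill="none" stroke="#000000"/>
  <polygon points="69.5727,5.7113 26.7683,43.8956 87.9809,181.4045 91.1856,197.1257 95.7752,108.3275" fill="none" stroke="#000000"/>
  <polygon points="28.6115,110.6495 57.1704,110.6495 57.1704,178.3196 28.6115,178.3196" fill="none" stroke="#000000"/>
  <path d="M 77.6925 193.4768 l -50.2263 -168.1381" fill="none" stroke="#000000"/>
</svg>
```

G21
G90
G00 X17.9093 Y146.3571
M3 S903
G1 X41.0277 Y197.9617 F716
G1 X80.9585 Y102.8080
M5
G00 X28.4193 Y180.8940
M3 S903
G1 X53.3484 Y180.8940 F716
G1 X53.3484 Y174.7168
G1 X28.4193 Y174.7168
G1 X28.4193 Y180.8940
M5
G00 X87.0247 Y97.0334
M3 S903
G1 X26.6015 Y163.2024 F716
G1 X22.4424 Y196.6709
G1 X44.4319 Y180.3523
M5
G00 X69.5727 Y204.6361
M3 S903
G1 X26.7683 Y166.4518 F716
G1 X87.9809 Y28.9429
G1 X91.1856 Y13.2217
G1 X95.7752 Y102.0199
G1 X69.5727 Y204.6361
M5
G00 X28.6115 Y99.6979
M3 S903
G1 X57.1704 Y99.6979 F716
G1 X57.1704 Y32.0278
G1 X28.6115 Y32.0278
G1 X28.6115 Y99.6979
M5
G00 X77.6925 Y16.8706
M3 S903
G1 X27.4662 Y185.0087 F716
M5

Since the viewBox matches the mm dimensions, user units are millimetres directly. The only transform is the Y-flip y_m = 210.3474 − y_svg.

Shape 1 is a open polyline drawn with `<polyline>`. Its stroke #000000 means cut at S903, F716. After flipping Y the toolpath is (17.9093,146.3571) → (41.0277,197.9617) → (80.9585,102.8080).

Shape 2 is a rectangle drawn with `<polygon>`. Its stroke #000000 means cut at S903, F716. After flipping Y the toolpath is (28.4193,180.8940) → (53.3484,180.8940) → (53.3484,174.7168) → (28.4193,174.7168) → (28.4193,180.8940), returning to the start.

Shape 3 is a open polyline drawn with `<path>`. Its stroke #000000 means cut at S903, F716. After flipping Y the toolpath is (87.0247,97.0334) → (26.6015,163.2024) → (22.4424,196.6709) → (44.4319,180.3523).

Shape 4 is a closed polygon drawn with `<polygon>`. Its stroke #000000 means cut at S903, F716. After flipping Y the toolpath is (69.5727,204.6361) → (26.7683,166.4518) → (87.9809,28.9429) → (91.1856,13.2217) → (95.7752,102.0199) → (69.5727,204.6361), returning to the start.

Shape 5 is a rectangle drawn with `<polygon>`. Its stroke #000000 means cut at S903, F716. After flipping Y the toolpath is (28.6115,99.6979) → (57.1704,99.6979) → (57.1704,32.0278) → (28.6115,32.0278) → (28.6115,99.6979), returning to the start.

Shape 6 is a line segment drawn with `<path>`. Its stroke #000000 means cut at S903, F716. After flipping Y the toolpath is (77.6925,16.8706) → (27.4662,185.0087).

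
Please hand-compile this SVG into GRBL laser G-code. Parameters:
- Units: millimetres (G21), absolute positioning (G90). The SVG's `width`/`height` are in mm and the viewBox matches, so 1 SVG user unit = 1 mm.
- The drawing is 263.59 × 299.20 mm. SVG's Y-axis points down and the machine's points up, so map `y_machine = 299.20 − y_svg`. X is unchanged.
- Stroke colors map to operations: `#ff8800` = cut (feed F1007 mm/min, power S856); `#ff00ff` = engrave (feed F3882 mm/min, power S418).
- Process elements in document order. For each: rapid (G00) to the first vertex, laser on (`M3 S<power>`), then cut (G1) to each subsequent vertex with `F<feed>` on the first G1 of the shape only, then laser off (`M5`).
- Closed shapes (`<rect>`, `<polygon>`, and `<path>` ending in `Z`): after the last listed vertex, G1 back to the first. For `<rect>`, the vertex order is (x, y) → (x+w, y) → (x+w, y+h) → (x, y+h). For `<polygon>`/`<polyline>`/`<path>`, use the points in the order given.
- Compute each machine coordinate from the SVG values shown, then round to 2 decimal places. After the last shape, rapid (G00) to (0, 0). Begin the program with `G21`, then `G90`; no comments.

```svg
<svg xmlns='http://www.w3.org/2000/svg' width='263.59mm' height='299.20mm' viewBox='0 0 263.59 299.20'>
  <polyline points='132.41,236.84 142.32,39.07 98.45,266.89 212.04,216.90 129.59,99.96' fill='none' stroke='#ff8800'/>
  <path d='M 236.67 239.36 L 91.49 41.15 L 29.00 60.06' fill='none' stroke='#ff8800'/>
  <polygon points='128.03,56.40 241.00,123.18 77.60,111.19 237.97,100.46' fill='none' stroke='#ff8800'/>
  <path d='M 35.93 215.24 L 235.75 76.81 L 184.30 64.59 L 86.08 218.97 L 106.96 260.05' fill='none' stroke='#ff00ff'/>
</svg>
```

Since the viewBox matches the mm dimensions, user units are millimetres directly. The only transform is the Y-flip y_m = 299.20 − y_svg.

Shape 1 is a open polyline drawn with `<polyline>`. Its stroke #ff8800 means cut at S856, F1007. After flipping Y the toolpath is (132.41,62.36) → (142.32,260.13) → (98.45,32.31) → (212.04,82.30) → (129.59,199.24).

Shape 2 is a open polyline drawn with `<path>`. Its stroke #ff8800 means cut at S856, F1007. After flipping Y the toolpath is (236.67,59.84) → (91.49,258.05) → (29.00,239.14).

Shape 3 is a closed polygon drawn with `<polygon>`. Its stroke #ff8800 means cut at S856, F1007. After flipping Y the toolpath is (128.03,242.80) → (241.00,176.02) → (77.60,188.01) → (237.97,198.74) → (128.03,242.80), returning to the start.

Shape 4 is a open polyline drawn with `<path>`. Its stroke #ff00ff means engrave at S418, F3882. After flipping Y the toolpath is (35.93,83.96) → (235.75,222.39) → (184.30,234.61) → (86.08,80.23) → (106.96,39.15).

G21
G90
G00 X132.41 Y62.36
M3 S856
G1 X142.32 Y260.13 F1007
G1 X98.45 Y32.31
G1 X212.04 Y82.30
G1 X129.59 Y199.24
M5
G00 X236.67 Y59.84
M3 S856
G1 X91.49 Y258.05 F1007
G1 X29.00 Y239.14
M5
G00 X128.03 Y242.80
M3 S856
G1 X241.00 Y176.02 F1007
G1 X77.60 Y188.01
G1 X237.97 Y198.74
G1 X128.03 Y242.80
M5
G00 X35.93 Y83.96
M3 S418
G1 X235.75 Y222.39 F3882
G1 X184.30 Y234.61
G1 X86.08 Y80.23
G1 X106.96 Y39.15
M5
G00 X0.00 Y0.00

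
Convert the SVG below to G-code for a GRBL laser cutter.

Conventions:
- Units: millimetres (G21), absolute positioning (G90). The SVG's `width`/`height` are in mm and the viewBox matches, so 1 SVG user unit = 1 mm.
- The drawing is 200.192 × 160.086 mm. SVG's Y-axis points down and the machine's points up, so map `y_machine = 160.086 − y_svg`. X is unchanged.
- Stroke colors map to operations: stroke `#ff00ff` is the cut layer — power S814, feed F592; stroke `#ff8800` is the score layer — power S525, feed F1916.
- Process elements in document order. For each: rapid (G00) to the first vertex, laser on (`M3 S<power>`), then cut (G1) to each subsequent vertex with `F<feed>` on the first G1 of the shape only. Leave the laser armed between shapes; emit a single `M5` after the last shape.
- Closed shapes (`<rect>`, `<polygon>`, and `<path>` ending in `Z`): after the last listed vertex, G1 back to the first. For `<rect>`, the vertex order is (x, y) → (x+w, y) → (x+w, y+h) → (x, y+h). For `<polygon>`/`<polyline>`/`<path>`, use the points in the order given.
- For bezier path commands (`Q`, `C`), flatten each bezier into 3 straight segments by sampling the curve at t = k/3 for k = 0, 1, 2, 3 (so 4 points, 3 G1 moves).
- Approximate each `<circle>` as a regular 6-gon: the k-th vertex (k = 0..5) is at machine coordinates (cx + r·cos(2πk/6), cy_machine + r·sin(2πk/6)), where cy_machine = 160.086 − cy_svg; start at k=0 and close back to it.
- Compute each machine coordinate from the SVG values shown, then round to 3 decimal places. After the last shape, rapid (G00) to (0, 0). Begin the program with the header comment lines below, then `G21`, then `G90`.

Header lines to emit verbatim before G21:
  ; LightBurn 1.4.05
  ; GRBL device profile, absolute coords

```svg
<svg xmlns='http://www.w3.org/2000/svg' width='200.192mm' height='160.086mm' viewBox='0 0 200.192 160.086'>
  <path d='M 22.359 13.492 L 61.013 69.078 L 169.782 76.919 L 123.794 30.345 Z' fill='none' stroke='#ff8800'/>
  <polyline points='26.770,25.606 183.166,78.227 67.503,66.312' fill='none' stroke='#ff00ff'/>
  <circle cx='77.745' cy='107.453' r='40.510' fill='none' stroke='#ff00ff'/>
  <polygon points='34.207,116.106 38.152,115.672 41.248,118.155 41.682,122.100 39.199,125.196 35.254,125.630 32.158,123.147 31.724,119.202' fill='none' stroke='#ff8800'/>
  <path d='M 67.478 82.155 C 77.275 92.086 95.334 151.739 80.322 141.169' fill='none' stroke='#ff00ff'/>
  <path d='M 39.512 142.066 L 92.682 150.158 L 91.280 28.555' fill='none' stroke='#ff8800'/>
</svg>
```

; LightBurn 1.4.05
; GRBL device profile, absolute coords
G21
G90
G00 X22.359 Y146.594
M3 S525
G1 X61.013 Y91.008 F1916
G1 X169.782 Y83.167
G1 X123.794 Y129.741
G1 X22.359 Y146.594
G00 X26.770 Y134.480
M3 S814
G1 X183.166 Y81.859 F592
G1 X67.503 Y93.774
G00 X118.255 Y52.633
M3 S814
G1 X98.000 Y87.716 F592
G1 X57.490 Y87.716
G1 X37.235 Y52.633
G1 X57.490 Y17.550
G1 X98.000 Y17.550
G1 X118.255 Y52.633
G00 X34.207 Y43.980
M3 S525
G1 X38.152 Y44.414 F1916
G1 X41.248 Y41.931
G1 X41.682 Y37.986
G1 X39.199 Y34.890
G1 X35.254 Y34.456
G1 X32.158 Y36.939
G1 X31.724 Y40.884
G1 X34.207 Y43.980
G00 X67.478 Y77.931
M3 S814
G1 X78.498 Y55.868 F592
G1 X85.841 Y27.312
G1 X80.322 Y18.917
G00 X39.512 Y18.020
M3 S525
G1 X92.682 Y9.928 F1916
G1 X91.280 Y131.531
M5
G00 X0.000 Y0.000

viewBox `0 0 200.192 160.086` with mm width/height → 1 unit = 1 mm. Flip: y_m = 160.086 − y_svg.

**Shape 1** — `<path>` closed polygon, stroke `#ff8800` → score (S525, F1916). Machine vertices: (22.359,146.594) → (61.013,91.008) → (169.782,83.167) → (123.794,129.741) → (22.359,146.594). Closed: final G1 returns to the first vertex.

**Shape 2** — `<polyline>` open polyline, stroke `#ff00ff` → cut (S814, F592). Machine vertices: (26.770,134.480) → (183.166,81.859) → (67.503,93.774). Open path.

**Shape 3** — `<circle>` circle, stroke `#ff00ff` → cut (S814, F592). Machine vertices: (118.255,52.633) → (98.000,87.716) → (57.490,87.716) → (37.235,52.633) → (57.490,17.550) → (98.000,17.550) → (118.255,52.633). Closed: final G1 returns to the first vertex.

**Shape 4** — `<polygon>` regular polygon, stroke `#ff8800` → score (S525, F1916). Machine vertices: (34.207,43.980) → (38.152,44.414) → (41.248,41.931) → (41.682,37.986) → (39.199,34.890) → (35.254,34.456) → (32.158,36.939) → (31.724,40.884) → (34.207,43.980). Closed: final G1 returns to the first vertex.

**Shape 5** — `<path>` cubic bezier, stroke `#ff00ff` → cut (S814, F592). Control points (SVG): P0=(67.478,82.155), P1=(77.275,92.086), P2=(95.334,151.739), P3=(80.322,141.169); sampled at t=k/3. Machine vertices: (67.478,77.931) → (78.498,55.868) → (85.841,27.312) → (80.322,18.917). Open path.

**Shape 6** — `<path>` open polyline, stroke `#ff8800` → score (S525, F1916). Machine vertices: (39.512,18.020) → (92.682,9.928) → (91.280,131.531). Open path.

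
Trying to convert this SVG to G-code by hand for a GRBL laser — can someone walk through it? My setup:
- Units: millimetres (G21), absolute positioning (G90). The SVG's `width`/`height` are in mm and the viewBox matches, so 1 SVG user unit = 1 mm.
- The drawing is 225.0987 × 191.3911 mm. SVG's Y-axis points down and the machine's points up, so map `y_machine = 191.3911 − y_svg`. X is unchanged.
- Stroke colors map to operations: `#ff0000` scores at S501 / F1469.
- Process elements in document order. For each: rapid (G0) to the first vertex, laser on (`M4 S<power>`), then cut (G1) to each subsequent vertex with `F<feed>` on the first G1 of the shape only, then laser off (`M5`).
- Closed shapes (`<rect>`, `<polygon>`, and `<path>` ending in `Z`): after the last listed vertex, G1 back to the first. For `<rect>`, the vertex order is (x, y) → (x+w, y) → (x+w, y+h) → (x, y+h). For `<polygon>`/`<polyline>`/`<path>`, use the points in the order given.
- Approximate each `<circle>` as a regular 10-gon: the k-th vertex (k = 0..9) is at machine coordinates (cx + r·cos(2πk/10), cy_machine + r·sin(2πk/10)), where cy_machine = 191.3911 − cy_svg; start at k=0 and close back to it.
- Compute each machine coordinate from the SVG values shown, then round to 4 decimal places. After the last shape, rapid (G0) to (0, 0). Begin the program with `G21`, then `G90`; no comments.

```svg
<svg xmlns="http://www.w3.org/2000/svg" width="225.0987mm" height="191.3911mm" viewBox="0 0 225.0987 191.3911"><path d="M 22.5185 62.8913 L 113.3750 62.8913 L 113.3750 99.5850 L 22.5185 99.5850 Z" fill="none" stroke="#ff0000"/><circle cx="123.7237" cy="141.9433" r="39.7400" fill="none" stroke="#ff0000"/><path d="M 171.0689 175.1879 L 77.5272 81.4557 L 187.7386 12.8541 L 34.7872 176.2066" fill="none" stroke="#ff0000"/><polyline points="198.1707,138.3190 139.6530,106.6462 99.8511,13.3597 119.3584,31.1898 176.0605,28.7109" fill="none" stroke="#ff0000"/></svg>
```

G21
G90
G0 X22.5185 Y128.4998
M4 S501
G1 X113.3750 Y128.4998 F1469
G1 X113.3750 Y91.8061
G1 X22.5185 Y91.8061
G1 X22.5185 Y128.4998
M5
G0 X163.4637 Y49.4478
M4 S501
G1 X155.8740 Y72.8064 F1469
G1 X136.0040 Y87.2428
G1 X111.4434 Y87.2428
G1 X91.5734 Y72.8064
G1 X83.9837 Y49.4478
G1 X91.5734 Y26.0892
G1 X111.4434 Y11.6528
G1 X136.0040 Y11.6528
G1 X155.8740 Y26.0892
G1 X163.4637 Y49.4478
M5
G0 X171.0689 Y16.2032
M4 S501
G1 X77.5272 Y109.9354 F1469
G1 X187.7386 Y178.5370
G1 X34.7872 Y15.1845
M5
G0 X198.1707 Y53.0721
M4 S501
G1 X139.6530 Y84.7449 F1469
G1 X99.8511 Y178.0314
G1 X119.3584 Y160.2013
G1 X176.0605 Y162.6802
M5
G0 X0.0000 Y0.0000

1 u = 1 mm; y_m = 191.3911 − y.

[1] `<path>` rectangle, #ff0000→score S501 F1469: (22.5185,128.4998) → (113.3750,128.4998) → (113.3750,91.8061) → (22.5185,91.8061) → (22.5185,128.4998) (closed)

[2] `<circle>` circle, #ff0000→score S501 F1469: (163.4637,49.4478) → (155.8740,72.8064) → (136.0040,87.2428) → (111.4434,87.2428) → (91.5734,72.8064) → (83.9837,49.4478) → (91.5734,26.0892) → (111.4434,11.6528) → (136.0040,11.6528) → (155.8740,26.0892) → (163.4637,49.4478) (closed)

[3] `<path>` open polyline, #ff0000→score S501 F1469: (171.0689,16.2032) → (77.5272,109.9354) → (187.7386,178.5370) → (34.7872,15.1845)

[4] `<polyline>` open polyline, #ff0000→score S501 F1469: (198.1707,53.0721) → (139.6530,84.7449) → (99.8511,178.0314) → (119.3584,160.2013) → (176.0605,162.6802)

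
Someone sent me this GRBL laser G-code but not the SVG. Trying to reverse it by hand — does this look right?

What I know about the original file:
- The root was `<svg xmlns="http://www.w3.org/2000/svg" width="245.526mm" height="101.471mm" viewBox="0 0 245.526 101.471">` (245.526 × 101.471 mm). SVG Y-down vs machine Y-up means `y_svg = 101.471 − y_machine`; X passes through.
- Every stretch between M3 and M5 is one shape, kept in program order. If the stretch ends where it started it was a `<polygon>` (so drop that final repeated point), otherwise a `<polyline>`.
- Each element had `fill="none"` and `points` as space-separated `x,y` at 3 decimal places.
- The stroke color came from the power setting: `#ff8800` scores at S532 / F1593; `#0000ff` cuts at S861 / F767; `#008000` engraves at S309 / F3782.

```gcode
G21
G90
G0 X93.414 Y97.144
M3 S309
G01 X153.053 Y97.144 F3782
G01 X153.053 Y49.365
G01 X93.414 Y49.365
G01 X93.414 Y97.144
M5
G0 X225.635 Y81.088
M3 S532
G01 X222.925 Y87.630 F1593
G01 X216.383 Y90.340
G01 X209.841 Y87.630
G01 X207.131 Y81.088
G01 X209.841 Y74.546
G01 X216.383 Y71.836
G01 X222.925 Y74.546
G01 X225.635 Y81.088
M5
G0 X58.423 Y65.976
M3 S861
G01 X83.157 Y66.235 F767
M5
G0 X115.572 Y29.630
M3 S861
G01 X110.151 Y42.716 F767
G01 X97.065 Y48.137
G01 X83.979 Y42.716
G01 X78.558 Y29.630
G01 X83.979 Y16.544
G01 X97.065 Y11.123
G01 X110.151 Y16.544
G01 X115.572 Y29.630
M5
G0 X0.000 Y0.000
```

<svg xmlns="http://www.w3.org/2000/svg" width="245.526mm" height="101.471mm" viewBox="0 0 245.526 101.471">
  <polygon points="93.414,4.327 153.053,4.327 153.053,52.106 93.414,52.106" fill="none" stroke="#008000"/>
  <polygon points="225.635,20.383 222.925,13.841 216.383,11.131 209.841,13.841 207.131,20.383 209.841,26.925 216.383,29.635 222.925,26.925" fill="none" stroke="#ff8800"/>
  <polyline points="58.423,35.495 83.157,35.236" fill="none" stroke="#0000ff"/>
  <polygon points="115.572,71.841 110.151,58.755 97.065,53.334 83.979,58.755 78.558,71.841 83.979,84.927 97.065,90.348 110.151,84.927" fill="none" stroke="#0000ff"/>
</svg>

y_svg = 101.471 − y_m.

[1] S309→`#008000` (engrave); closed run; points: 93.414,4.327 153.053,4.327 153.053,52.106 93.414,52.106

[2] S532→`#ff8800` (score); closed run; points: 225.635,20.383 222.925,13.841 216.383,11.131 209.841,13.841 207.131,20.383 209.841,26.925 216.383,29.635 222.925,26.925

[3] S861→`#0000ff` (cut); open run; points: 58.423,35.495 83.157,35.236

[4] S861→`#0000ff` (cut); closed run; points: 115.572,71.841 110.151,58.755 97.065,53.334 83.979,58.755 78.558,71.841 83.979,84.927 97.065,90.348 110.151,84.927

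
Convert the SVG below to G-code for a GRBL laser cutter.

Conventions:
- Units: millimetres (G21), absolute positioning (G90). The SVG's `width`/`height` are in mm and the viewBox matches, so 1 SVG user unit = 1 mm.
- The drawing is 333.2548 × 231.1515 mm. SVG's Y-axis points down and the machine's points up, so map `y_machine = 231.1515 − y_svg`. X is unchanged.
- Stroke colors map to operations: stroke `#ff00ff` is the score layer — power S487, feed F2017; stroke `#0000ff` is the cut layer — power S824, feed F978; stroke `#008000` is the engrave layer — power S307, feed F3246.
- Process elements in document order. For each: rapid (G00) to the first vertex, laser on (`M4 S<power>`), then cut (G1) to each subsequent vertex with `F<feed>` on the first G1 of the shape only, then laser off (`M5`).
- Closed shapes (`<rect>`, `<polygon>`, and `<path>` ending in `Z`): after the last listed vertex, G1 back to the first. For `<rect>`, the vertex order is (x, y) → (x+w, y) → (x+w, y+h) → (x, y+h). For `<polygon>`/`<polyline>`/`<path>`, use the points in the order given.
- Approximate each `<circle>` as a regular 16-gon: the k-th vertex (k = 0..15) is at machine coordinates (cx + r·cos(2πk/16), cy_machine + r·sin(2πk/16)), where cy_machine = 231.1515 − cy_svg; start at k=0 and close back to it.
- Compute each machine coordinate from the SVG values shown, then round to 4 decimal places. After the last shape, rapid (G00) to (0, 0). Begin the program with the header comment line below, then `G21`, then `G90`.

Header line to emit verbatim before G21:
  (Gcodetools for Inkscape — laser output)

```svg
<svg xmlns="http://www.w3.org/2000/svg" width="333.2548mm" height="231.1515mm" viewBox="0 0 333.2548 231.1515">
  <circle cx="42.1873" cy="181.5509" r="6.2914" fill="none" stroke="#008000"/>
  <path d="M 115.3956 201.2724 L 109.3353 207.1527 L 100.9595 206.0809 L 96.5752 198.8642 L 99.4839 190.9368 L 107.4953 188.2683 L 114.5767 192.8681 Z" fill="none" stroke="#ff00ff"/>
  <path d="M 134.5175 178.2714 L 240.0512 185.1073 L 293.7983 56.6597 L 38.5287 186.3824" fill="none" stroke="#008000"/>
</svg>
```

(Gcodetools for Inkscape — laser output)
G21
G90
G00 X48.4787 Y49.6006
M4 S307
G1 X47.9998 Y52.0082 F3246
G1 X46.6360 Y54.0493
G1 X44.5949 Y55.4131
G1 X42.1873 Y55.8920
G1 X39.7797 Y55.4131
G1 X37.7386 Y54.0493
G1 X36.3748 Y52.0082
G1 X35.8959 Y49.6006
G1 X36.3748 Y47.1930
G1 X37.7386 Y45.1519
G1 X39.7797 Y43.7881
G1 X42.1873 Y43.3092
G1 X44.5949 Y43.7881
G1 X46.6360 Y45.1519
G1 X47.9998 Y47.1930
G1 X48.4787 Y49.6006
M5
G00 X115.3956 Y29.8791
M4 S487
G1 X109.3353 Y23.9988 F2017
G1 X100.9595 Y25.0706
G1 X96.5752 Y32.2873
G1 X99.4839 Y40.2147
G1 X107.4953 Y42.8832
G1 X114.5767 Y38.2834
G1 X115.3956 Y29.8791
M5
G00 X134.5175 Y52.8801
M4 S307
G1 X240.0512 Y46.0442 F3246
G1 X293.7983 Y174.4918
G1 X38.5287 Y44.7691
M5
G00 X0.0000 Y0.0000

Since the viewBox matches the mm dimensions, user units are millimetres directly. The only transform is the Y-flip y_m = 231.1515 − y_svg.

Shape 1 is a circle drawn with `<circle>`. Its stroke #008000 means engrave at S307, F3246. After flipping Y the toolpath is (48.4787,49.6006) → (47.9998,52.0082) → (46.6360,54.0493) → (44.5949,55.4131) → (42.1873,55.8920) → (39.7797,55.4131) → (37.7386,54.0493) → (36.3748,52.0082) → (35.8959,49.6006) → (36.3748,47.1930) → (37.7386,45.1519) → (39.7797,43.7881) → (42.1873,43.3092) → (44.5949,43.7881) → (46.6360,45.1519) → (47.9998,47.1930) → (48.4787,49.6006), returning to the start.

Shape 2 is a regular polygon drawn with `<path>`. Its stroke #ff00ff means score at S487, F2017. After flipping Y the toolpath is (115.3956,29.8791) → (109.3353,23.9988) → (100.9595,25.0706) → (96.5752,32.2873) → (99.4839,40.2147) → (107.4953,42.8832) → (114.5767,38.2834) → (115.3956,29.8791), returning to the start.

Shape 3 is a open polyline drawn with `<path>`. Its stroke #008000 means engrave at S307, F3246. After flipping Y the toolpath is (134.5175,52.8801) → (240.0512,46.0442) → (293.7983,174.4918) → (38.5287,44.7691).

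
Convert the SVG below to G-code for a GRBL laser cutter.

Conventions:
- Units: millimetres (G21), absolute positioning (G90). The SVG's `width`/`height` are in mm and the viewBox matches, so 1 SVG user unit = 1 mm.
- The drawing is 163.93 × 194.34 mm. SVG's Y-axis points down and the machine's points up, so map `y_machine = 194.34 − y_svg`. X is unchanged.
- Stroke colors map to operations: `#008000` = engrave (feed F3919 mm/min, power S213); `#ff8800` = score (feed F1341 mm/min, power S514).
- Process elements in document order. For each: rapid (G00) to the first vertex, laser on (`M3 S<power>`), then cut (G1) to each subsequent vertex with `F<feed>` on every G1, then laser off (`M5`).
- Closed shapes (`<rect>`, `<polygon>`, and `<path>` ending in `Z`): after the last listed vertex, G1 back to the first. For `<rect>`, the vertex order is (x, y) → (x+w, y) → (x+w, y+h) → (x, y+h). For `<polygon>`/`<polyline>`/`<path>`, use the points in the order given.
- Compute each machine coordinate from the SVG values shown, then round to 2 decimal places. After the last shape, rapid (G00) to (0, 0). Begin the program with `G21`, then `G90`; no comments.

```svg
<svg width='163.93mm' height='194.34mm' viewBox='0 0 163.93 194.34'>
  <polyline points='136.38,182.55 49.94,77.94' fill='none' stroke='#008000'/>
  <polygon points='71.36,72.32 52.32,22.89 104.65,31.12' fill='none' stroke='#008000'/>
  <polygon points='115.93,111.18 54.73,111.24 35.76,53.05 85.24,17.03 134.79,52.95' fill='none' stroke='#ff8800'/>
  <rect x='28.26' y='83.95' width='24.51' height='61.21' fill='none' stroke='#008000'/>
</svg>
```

1 u = 1 mm; y_m = 194.34 − y.

[1] `<polyline>` line segment, #008000→engrave S213 F3919: (136.38,11.79) → (49.94,116.40)

[2] `<polygon>` regular polygon, #008000→engrave S213 F3919: (71.36,122.02) → (52.32,171.45) → (104.65,163.22) → (71.36,122.02) (closed)

[3] `<polygon>` regular polygon, #ff8800→score S514 F1341: (115.93,83.16) → (54.73,83.10) → (35.76,141.29) → (85.24,177.31) → (134.79,141.39) → (115.93,83.16) (closed)

[4] `<rect>` rectangle, #008000→engrave S213 F3919: (28.26,110.39) → (52.77,110.39) → (52.77,49.18) → (28.26,49.18) → (28.26,110.39) (closed)

G21
G90
G00 X136.38 Y11.79
M3 S213
G1 X49.94 Y116.40 F3919
M5
G00 X71.36 Y122.02
M3 S213
G1 X52.32 Y171.45 F3919
G1 X104.65 Y163.22 F3919
G1 X71.36 Y122.02 F3919
M5
G00 X115.93 Y83.16
M3 S514
G1 X54.73 Y83.10 F1341
G1 X35.76 Y141.29 F1341
G1 X85.24 Y177.31 F1341
G1 X134.79 Y141.39 F1341
G1 X115.93 Y83.16 F1341
M5
G00 X28.26 Y110.39
M3 S213
G1 X52.77 Y110.39 F3919
G1 X52.77 Y49.18 F3919
G1 X28.26 Y49.18 F3919
G1 X28.26 Y110.39 F3919
M5
G00 X0.00 Y0.00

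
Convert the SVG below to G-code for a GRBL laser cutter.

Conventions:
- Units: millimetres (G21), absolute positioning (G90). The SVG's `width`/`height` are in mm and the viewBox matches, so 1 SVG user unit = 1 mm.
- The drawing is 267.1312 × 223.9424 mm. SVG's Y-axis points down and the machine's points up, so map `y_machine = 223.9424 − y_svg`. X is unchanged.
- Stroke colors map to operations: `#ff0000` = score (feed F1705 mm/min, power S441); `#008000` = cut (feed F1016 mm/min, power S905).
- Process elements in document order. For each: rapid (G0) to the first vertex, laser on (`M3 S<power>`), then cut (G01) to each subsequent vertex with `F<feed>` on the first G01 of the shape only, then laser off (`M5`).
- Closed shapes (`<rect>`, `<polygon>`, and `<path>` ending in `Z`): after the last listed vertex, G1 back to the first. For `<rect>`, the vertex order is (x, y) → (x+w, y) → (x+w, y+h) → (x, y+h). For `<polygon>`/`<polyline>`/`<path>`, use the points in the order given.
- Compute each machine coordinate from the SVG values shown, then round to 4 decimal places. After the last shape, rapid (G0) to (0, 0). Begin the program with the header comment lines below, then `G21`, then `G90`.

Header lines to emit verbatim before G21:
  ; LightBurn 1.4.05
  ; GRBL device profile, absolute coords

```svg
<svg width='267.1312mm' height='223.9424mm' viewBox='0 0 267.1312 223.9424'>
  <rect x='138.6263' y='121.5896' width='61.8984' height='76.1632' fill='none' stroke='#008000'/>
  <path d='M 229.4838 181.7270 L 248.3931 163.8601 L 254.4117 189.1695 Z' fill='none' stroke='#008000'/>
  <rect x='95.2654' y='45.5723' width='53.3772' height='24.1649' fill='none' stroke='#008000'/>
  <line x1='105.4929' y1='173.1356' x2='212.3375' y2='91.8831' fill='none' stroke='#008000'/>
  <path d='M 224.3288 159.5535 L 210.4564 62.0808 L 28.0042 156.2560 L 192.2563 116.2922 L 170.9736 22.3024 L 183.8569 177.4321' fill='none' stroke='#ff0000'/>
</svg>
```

viewBox `0 0 267.1312 223.9424` with mm width/height → 1 unit = 1 mm. Flip: y_m = 223.9424 − y_svg.

**Shape 1** — `<rect>` rectangle, stroke `#008000` → cut (S905, F1016). Machine vertices: (138.6263,102.3528) → (200.5247,102.3528) → (200.5247,26.1896) → (138.6263,26.1896) → (138.6263,102.3528). Closed: final G1 returns to the first vertex.

**Shape 2** — `<path>` regular polygon, stroke `#008000` → cut (S905, F1016). Machine vertices: (229.4838,42.2154) → (248.3931,60.0823) → (254.4117,34.7729) → (229.4838,42.2154). Closed: final G1 returns to the first vertex.

**Shape 3** — `<rect>` rectangle, stroke `#008000` → cut (S905, F1016). Machine vertices: (95.2654,178.3701) → (148.6426,178.3701) → (148.6426,154.2052) → (95.2654,154.2052) → (95.2654,178.3701). Closed: final G1 returns to the first vertex.

**Shape 4** — `<line>` line segment, stroke `#008000` → cut (S905, F1016). Machine vertices: (105.4929,50.8068) → (212.3375,132.0593). Open path.

**Shape 5** — `<path>` open polyline, stroke `#ff0000` → score (S441, F1705). Machine vertices: (224.3288,64.3889) → (210.4564,161.8616) → (28.0042,67.6864) → (192.2563,107.6502) → (170.9736,201.6400) → (183.8569,46.5103). Open path.

; LightBurn 1.4.05
; GRBL device profile, absolute coords
G21
G90
G0 X138.6263 Y102.3528
M3 S905
G01 X200.5247 Y102.3528 F1016
G01 X200.5247 Y26.1896
G01 X138.6263 Y26.1896
G01 X138.6263 Y102.3528
M5
G0 X229.4838 Y42.2154
M3 S905
G01 X248.3931 Y60.0823 F1016
G01 X254.4117 Y34.7729
G01 X229.4838 Y42.2154
M5
G0 X95.2654 Y178.3701
M3 S905
G01 X148.6426 Y178.3701 F1016
G01 X148.6426 Y154.2052
G01 X95.2654 Y154.2052
G01 X95.2654 Y178.3701
M5
G0 X105.4929 Y50.8068
M3 S905
G01 X212.3375 Y132.0593 F1016
M5
G0 X224.3288 Y64.3889
M3 S441
G01 X210.4564 Y161.8616 F1705
G01 X28.0042 Y67.6864
G01 X192.2563 Y107.6502
G01 X170.9736 Y201.6400
G01 X183.8569 Y46.5103
M5
G0 X0.0000 Y0.0000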